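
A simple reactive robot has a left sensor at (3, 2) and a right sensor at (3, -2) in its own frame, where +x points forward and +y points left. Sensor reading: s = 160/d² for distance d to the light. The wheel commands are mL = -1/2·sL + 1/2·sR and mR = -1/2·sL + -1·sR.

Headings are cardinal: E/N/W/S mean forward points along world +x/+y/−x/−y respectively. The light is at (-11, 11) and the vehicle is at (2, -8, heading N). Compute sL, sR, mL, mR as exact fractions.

left sensor world pos  = (0, -5); dL² = 377
right sensor world pos = (4, -5); dR² = 481
sL = 160/377 = 160/377
sR = 160/481 = 160/481
mL = -1/2·sL + 1/2·sR = -640/13949
mR = -1/2·sL + -1·sR = -7600/13949

160/377 160/481 -640/13949 -7600/13949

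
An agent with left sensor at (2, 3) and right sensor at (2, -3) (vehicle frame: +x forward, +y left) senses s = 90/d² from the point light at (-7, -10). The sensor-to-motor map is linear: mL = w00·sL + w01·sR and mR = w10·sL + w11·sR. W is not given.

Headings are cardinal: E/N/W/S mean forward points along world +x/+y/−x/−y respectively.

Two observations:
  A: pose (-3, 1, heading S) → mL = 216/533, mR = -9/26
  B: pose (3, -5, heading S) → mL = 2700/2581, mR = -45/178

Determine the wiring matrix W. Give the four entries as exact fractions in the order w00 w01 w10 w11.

-1 1 -1/2 0

obs A: pose=(-3,1,S) → sL=9/13, sR=45/41, mL=216/533, mR=-9/26
obs B: pose=(3,-5,S) → sL=45/89, sR=45/29, mL=2700/2581, mR=-45/178
sensor matrix S = [[9/13, 45/41], [45/89, 45/29]]; det S = 714420/1375673
solve [mL_A; mL_B] = S·[w00; w01] and [mR_A; mR_B] = S·[w10; w11]:
  w00 = -1, w01 = 1, w10 = -1/2, w11 = 0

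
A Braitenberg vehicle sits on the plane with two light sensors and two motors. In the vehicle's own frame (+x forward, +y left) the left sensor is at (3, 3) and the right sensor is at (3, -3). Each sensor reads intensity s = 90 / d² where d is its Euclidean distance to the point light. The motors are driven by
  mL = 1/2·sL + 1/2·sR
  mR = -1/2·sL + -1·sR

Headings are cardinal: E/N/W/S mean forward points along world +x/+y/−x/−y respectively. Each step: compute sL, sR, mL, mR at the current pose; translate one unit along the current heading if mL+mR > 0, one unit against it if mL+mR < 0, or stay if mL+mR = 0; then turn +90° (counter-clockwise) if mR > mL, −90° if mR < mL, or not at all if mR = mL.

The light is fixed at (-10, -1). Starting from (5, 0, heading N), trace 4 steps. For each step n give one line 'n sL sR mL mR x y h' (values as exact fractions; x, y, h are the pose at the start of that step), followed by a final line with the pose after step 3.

n=0: pose=(5,0,N); sL=9/16, sR=9/34; mL=225/544, mR=-297/544; mL+mR=-9/68 → advance -1; mR−mL=-261/272 → turn -1·90°
n=1: pose=(5,-1,E); sL=10/37, sR=10/37; mL=10/37, mR=-15/37; mL+mR=-5/37 → advance -1; mR−mL=-25/37 → turn -1·90°
n=2: pose=(4,-1,S); sL=45/149, sR=9/13; mL=963/1937, mR=-3267/3874; mL+mR=-9/26 → advance -1; mR−mL=-5193/3874 → turn -1·90°
n=3: pose=(4,0,W); sL=18/25, sR=90/137; mL=2358/3425, mR=-3483/3425; mL+mR=-45/137 → advance -1; mR−mL=-5841/3425 → turn -1·90°

0 9/16 9/34 225/544 -297/544 5 0 N
1 10/37 10/37 10/37 -15/37 5 -1 E
2 45/149 9/13 963/1937 -3267/3874 4 -1 S
3 18/25 90/137 2358/3425 -3483/3425 4 0 W
final 5 0 N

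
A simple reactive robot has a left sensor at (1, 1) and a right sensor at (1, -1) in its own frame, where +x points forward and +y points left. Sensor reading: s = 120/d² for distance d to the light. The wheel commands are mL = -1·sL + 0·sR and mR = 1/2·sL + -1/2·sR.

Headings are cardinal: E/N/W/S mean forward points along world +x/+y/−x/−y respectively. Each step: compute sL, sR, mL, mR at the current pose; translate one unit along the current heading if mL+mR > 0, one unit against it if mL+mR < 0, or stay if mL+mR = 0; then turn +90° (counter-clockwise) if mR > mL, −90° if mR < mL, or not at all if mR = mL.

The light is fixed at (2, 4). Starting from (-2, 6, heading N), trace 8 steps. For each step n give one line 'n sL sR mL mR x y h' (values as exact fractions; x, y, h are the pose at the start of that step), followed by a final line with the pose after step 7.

n=0: pose=(-2,6,N); sL=60/17, sR=20/3; mL=-60/17, mR=-80/51; mL+mR=-260/51 → advance -1; mR−mL=100/51 → turn +1·90°
n=1: pose=(-2,5,W); sL=24/5, sR=120/29; mL=-24/5, mR=48/145; mL+mR=-648/145 → advance -1; mR−mL=744/145 → turn +1·90°
n=2: pose=(-1,5,S); sL=30, sR=15/2; mL=-30, mR=45/4; mL+mR=-75/4 → advance -1; mR−mL=165/4 → turn +1·90°
n=3: pose=(-1,6,E); sL=120/13, sR=24; mL=-120/13, mR=-96/13; mL+mR=-216/13 → advance -1; mR−mL=24/13 → turn +1·90°
n=4: pose=(-2,6,N); sL=60/17, sR=20/3; mL=-60/17, mR=-80/51; mL+mR=-260/51 → advance -1; mR−mL=100/51 → turn +1·90°
n=5: pose=(-2,5,W); sL=24/5, sR=120/29; mL=-24/5, mR=48/145; mL+mR=-648/145 → advance -1; mR−mL=744/145 → turn +1·90°
n=6: pose=(-1,5,S); sL=30, sR=15/2; mL=-30, mR=45/4; mL+mR=-75/4 → advance -1; mR−mL=165/4 → turn +1·90°
n=7: pose=(-1,6,E); sL=120/13, sR=24; mL=-120/13, mR=-96/13; mL+mR=-216/13 → advance -1; mR−mL=24/13 → turn +1·90°

0 60/17 20/3 -60/17 -80/51 -2 6 N
1 24/5 120/29 -24/5 48/145 -2 5 W
2 30 15/2 -30 45/4 -1 5 S
3 120/13 24 -120/13 -96/13 -1 6 E
4 60/17 20/3 -60/17 -80/51 -2 6 N
5 24/5 120/29 -24/5 48/145 -2 5 W
6 30 15/2 -30 45/4 -1 5 S
7 120/13 24 -120/13 -96/13 -1 6 E
final -2 6 N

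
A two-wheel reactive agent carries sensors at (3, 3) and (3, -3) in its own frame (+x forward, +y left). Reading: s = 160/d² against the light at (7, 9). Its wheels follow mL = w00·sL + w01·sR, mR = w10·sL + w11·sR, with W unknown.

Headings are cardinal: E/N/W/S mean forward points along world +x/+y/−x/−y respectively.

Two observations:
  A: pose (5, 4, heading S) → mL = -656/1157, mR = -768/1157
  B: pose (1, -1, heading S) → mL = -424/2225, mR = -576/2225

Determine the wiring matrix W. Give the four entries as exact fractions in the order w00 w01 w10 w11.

obs A: pose=(5,4,S) → sL=32/13, sR=160/89, mL=-656/1157, mR=-768/1157
obs B: pose=(1,-1,S) → sL=80/89, sR=16/25, mL=-424/2225, mR=-576/2225
sensor matrix S = [[32/13, 160/89], [80/89, 16/25]]; det S = -104448/2574325
solve [mL_A; mL_B] = S·[w00; w01] and [mR_A; mR_B] = S·[w10; w11]:
  w00 = 1/2, w01 = -1, w10 = -1, w11 = 1

1/2 -1 -1 1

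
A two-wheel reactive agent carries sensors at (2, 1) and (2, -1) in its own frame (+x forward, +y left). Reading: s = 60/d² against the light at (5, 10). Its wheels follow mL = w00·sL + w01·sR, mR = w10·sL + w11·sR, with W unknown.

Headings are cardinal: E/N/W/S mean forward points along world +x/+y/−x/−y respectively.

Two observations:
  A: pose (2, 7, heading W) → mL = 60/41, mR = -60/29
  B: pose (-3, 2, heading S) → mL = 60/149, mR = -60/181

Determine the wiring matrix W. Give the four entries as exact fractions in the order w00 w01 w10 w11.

1 0 0 -1

obs A: pose=(2,7,W) → sL=60/41, sR=60/29, mL=60/41, mR=-60/29
obs B: pose=(-3,2,S) → sL=60/149, sR=60/181, mL=60/149, mR=-60/181
sensor matrix S = [[60/41, 60/29], [60/149, 60/181]]; det S = -11160000/32066141
solve [mL_A; mL_B] = S·[w00; w01] and [mR_A; mR_B] = S·[w10; w11]:
  w00 = 1, w01 = 0, w10 = 0, w11 = -1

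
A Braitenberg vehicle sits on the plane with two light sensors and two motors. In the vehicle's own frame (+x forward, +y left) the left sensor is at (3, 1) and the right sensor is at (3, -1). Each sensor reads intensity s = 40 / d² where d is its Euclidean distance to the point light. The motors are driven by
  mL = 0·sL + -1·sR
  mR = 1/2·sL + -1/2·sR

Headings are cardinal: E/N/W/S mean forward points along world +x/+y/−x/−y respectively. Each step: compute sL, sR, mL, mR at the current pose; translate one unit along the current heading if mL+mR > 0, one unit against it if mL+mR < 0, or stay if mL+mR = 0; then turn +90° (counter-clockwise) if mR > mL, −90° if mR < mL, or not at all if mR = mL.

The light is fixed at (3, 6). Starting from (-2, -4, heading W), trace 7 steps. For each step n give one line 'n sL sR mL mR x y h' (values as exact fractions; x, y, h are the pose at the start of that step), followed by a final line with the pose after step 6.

n=0: pose=(-2,-4,W); sL=8/37, sR=8/29; mL=-8/29, mR=-32/1073; mL+mR=-328/1073 → advance -1; mR−mL=264/1073 → turn +1·90°
n=1: pose=(-1,-4,S); sL=20/89, sR=20/97; mL=-20/97, mR=80/8633; mL+mR=-1700/8633 → advance -1; mR−mL=1860/8633 → turn +1·90°
n=2: pose=(-1,-3,E); sL=8/13, sR=40/101; mL=-40/101, mR=144/1313; mL+mR=-376/1313 → advance -1; mR−mL=664/1313 → turn +1·90°
n=3: pose=(-2,-3,N); sL=5/9, sR=10/13; mL=-10/13, mR=-25/234; mL+mR=-205/234 → advance -1; mR−mL=155/234 → turn +1·90°
n=4: pose=(-2,-4,W); sL=8/37, sR=8/29; mL=-8/29, mR=-32/1073; mL+mR=-328/1073 → advance -1; mR−mL=264/1073 → turn +1·90°
n=5: pose=(-1,-4,S); sL=20/89, sR=20/97; mL=-20/97, mR=80/8633; mL+mR=-1700/8633 → advance -1; mR−mL=1860/8633 → turn +1·90°
n=6: pose=(-1,-3,E); sL=8/13, sR=40/101; mL=-40/101, mR=144/1313; mL+mR=-376/1313 → advance -1; mR−mL=664/1313 → turn +1·90°

0 8/37 8/29 -8/29 -32/1073 -2 -4 W
1 20/89 20/97 -20/97 80/8633 -1 -4 S
2 8/13 40/101 -40/101 144/1313 -1 -3 E
3 5/9 10/13 -10/13 -25/234 -2 -3 N
4 8/37 8/29 -8/29 -32/1073 -2 -4 W
5 20/89 20/97 -20/97 80/8633 -1 -4 S
6 8/13 40/101 -40/101 144/1313 -1 -3 E
final -2 -3 N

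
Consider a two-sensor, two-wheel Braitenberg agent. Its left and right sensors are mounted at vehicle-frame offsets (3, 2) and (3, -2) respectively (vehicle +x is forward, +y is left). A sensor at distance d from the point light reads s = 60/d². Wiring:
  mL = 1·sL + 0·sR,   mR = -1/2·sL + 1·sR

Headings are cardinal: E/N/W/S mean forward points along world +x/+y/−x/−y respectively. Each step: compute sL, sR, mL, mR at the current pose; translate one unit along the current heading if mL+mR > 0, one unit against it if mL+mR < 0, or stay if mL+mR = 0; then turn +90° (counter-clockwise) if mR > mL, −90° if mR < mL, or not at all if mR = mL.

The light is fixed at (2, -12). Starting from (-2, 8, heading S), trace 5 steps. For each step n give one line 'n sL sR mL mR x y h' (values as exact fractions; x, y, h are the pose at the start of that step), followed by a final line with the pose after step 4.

n=0: pose=(-2,8,S); sL=60/293, sR=12/65; mL=60/293, mR=1566/19045; mL+mR=5466/19045 → advance +1; mR−mL=-2334/19045 → turn -1·90°
n=1: pose=(-2,7,W); sL=30/169, sR=6/49; mL=30/169, mR=279/8281; mL+mR=1749/8281 → advance +1; mR−mL=-1191/8281 → turn -1·90°
n=2: pose=(-3,7,N); sL=60/533, sR=60/493; mL=60/533, mR=17190/262769; mL+mR=46770/262769 → advance +1; mR−mL=-12390/262769 → turn -1·90°
n=3: pose=(-3,8,E); sL=15/122, sR=15/82; mL=15/122, mR=1215/10004; mL+mR=2445/10004 → advance +1; mR−mL=-15/10004 → turn -1·90°
n=4: pose=(-2,8,S); sL=60/293, sR=12/65; mL=60/293, mR=1566/19045; mL+mR=5466/19045 → advance +1; mR−mL=-2334/19045 → turn -1·90°

0 60/293 12/65 60/293 1566/19045 -2 8 S
1 30/169 6/49 30/169 279/8281 -2 7 W
2 60/533 60/493 60/533 17190/262769 -3 7 N
3 15/122 15/82 15/122 1215/10004 -3 8 E
4 60/293 12/65 60/293 1566/19045 -2 8 S
final -2 7 W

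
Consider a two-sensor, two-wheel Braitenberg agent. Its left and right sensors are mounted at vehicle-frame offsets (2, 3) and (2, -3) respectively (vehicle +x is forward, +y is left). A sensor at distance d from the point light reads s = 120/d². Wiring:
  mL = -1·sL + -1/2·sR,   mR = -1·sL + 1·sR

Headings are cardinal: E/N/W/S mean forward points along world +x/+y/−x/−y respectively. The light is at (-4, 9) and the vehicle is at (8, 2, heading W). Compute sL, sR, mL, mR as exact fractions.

3/5 30/29 -162/145 63/145

left sensor world pos  = (6, -1); dL² = 200
right sensor world pos = (6, 5); dR² = 116
sL = 120/200 = 3/5
sR = 120/116 = 30/29
mL = -1·sL + -1/2·sR = -162/145
mR = -1·sL + 1·sR = 63/145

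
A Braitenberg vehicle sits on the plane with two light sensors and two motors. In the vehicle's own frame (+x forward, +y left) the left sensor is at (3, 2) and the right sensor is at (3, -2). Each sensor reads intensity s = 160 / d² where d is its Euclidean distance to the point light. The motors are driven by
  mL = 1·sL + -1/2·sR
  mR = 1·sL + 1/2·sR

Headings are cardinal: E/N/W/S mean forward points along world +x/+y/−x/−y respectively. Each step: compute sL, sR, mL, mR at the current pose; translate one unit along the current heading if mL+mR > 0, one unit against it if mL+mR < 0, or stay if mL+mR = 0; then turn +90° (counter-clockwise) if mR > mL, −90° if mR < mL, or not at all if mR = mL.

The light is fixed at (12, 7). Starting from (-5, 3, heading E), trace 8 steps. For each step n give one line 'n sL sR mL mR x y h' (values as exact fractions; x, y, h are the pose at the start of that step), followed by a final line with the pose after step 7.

0 4/5 20/29 66/145 166/145 -5 3 E
1 32/65 160/197 1104/12805 11504/12805 -4 3 N
2 80/193 80/181 6760/34933 22200/34933 -4 4 W
3 160/261 160/397 42640/103617 84400/103617 -5 4 S
4 4/5 20/29 66/145 166/145 -5 3 E
5 32/65 160/197 1104/12805 11504/12805 -4 3 N
6 80/193 80/181 6760/34933 22200/34933 -4 4 W
7 160/261 160/397 42640/103617 84400/103617 -5 4 S
final -5 3 E

n=0: pose=(-5,3,E); sL=4/5, sR=20/29; mL=66/145, mR=166/145; mL+mR=8/5 → advance +1; mR−mL=20/29 → turn +1·90°
n=1: pose=(-4,3,N); sL=32/65, sR=160/197; mL=1104/12805, mR=11504/12805; mL+mR=64/65 → advance +1; mR−mL=160/197 → turn +1·90°
n=2: pose=(-4,4,W); sL=80/193, sR=80/181; mL=6760/34933, mR=22200/34933; mL+mR=160/193 → advance +1; mR−mL=80/181 → turn +1·90°
n=3: pose=(-5,4,S); sL=160/261, sR=160/397; mL=42640/103617, mR=84400/103617; mL+mR=320/261 → advance +1; mR−mL=160/397 → turn +1·90°
n=4: pose=(-5,3,E); sL=4/5, sR=20/29; mL=66/145, mR=166/145; mL+mR=8/5 → advance +1; mR−mL=20/29 → turn +1·90°
n=5: pose=(-4,3,N); sL=32/65, sR=160/197; mL=1104/12805, mR=11504/12805; mL+mR=64/65 → advance +1; mR−mL=160/197 → turn +1·90°
n=6: pose=(-4,4,W); sL=80/193, sR=80/181; mL=6760/34933, mR=22200/34933; mL+mR=160/193 → advance +1; mR−mL=80/181 → turn +1·90°
n=7: pose=(-5,4,S); sL=160/261, sR=160/397; mL=42640/103617, mR=84400/103617; mL+mR=320/261 → advance +1; mR−mL=160/397 → turn +1·90°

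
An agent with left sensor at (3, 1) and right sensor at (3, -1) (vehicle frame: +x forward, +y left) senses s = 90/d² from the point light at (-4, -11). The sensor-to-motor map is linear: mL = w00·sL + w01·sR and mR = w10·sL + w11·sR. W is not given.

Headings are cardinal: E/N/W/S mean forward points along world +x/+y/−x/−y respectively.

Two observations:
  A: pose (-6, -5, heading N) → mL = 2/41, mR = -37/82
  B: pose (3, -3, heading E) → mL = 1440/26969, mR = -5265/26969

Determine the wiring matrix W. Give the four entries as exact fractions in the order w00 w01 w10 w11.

obs A: pose=(-6,-5,N) → sL=1, sR=45/41, mL=2/41, mR=-37/82
obs B: pose=(3,-3,E) → sL=90/181, sR=90/149, mL=1440/26969, mR=-5265/26969
sensor matrix S = [[1, 45/41], [90/181, 90/149]]; det S = 64440/1105729
solve [mL_A; mL_B] = S·[w00; w01] and [mR_A; mR_B] = S·[w10; w11]:
  w00 = -1/2, w01 = 1/2, w10 = -1, w11 = 1/2

-1/2 1/2 -1 1/2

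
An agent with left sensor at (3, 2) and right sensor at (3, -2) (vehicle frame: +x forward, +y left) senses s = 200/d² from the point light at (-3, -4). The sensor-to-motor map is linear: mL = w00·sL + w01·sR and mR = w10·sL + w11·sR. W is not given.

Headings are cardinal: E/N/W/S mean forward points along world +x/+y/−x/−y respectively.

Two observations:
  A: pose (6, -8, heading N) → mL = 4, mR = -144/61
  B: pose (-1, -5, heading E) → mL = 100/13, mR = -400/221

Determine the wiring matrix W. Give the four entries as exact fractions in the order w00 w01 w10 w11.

obs A: pose=(6,-8,N) → sL=4, sR=100/61, mL=4, mR=-144/61
obs B: pose=(-1,-5,E) → sL=100/13, sR=100/17, mL=100/13, mR=-400/221
sensor matrix S = [[4, 100/61], [100/13, 100/17]]; det S = 147200/13481
solve [mL_A; mL_B] = S·[w00; w01] and [mR_A; mR_B] = S·[w10; w11]:
  w00 = 1, w01 = 0, w10 = -1, w11 = 1

1 0 -1 1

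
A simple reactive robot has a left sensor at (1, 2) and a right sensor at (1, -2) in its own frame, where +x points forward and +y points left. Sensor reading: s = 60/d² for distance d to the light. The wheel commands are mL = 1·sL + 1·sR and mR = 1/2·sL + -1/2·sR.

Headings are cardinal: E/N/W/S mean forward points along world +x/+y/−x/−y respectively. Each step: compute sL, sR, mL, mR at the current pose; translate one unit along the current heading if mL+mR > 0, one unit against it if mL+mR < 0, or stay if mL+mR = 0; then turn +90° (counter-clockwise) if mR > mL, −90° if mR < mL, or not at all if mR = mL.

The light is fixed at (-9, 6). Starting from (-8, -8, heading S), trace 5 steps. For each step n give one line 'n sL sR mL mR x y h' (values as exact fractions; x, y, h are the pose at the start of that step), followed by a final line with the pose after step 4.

0 10/39 30/113 2300/4407 -20/4407 -8 -8 S
1 60/289 60/169 27480/48841 -3600/48841 -8 -9 W
2 3/10 3/10 3/5 0 -9 -9 N
3 12/29 60/257 4824/7453 672/7453 -9 -8 E
4 10/39 30/113 2300/4407 -20/4407 -8 -8 S
final -8 -9 W

n=0: pose=(-8,-8,S); sL=10/39, sR=30/113; mL=2300/4407, mR=-20/4407; mL+mR=760/1469 → advance +1; mR−mL=-2320/4407 → turn -1·90°
n=1: pose=(-8,-9,W); sL=60/289, sR=60/169; mL=27480/48841, mR=-3600/48841; mL+mR=23880/48841 → advance +1; mR−mL=-31080/48841 → turn -1·90°
n=2: pose=(-9,-9,N); sL=3/10, sR=3/10; mL=3/5, mR=0; mL+mR=3/5 → advance +1; mR−mL=-3/5 → turn -1·90°
n=3: pose=(-9,-8,E); sL=12/29, sR=60/257; mL=4824/7453, mR=672/7453; mL+mR=5496/7453 → advance +1; mR−mL=-4152/7453 → turn -1·90°
n=4: pose=(-8,-8,S); sL=10/39, sR=30/113; mL=2300/4407, mR=-20/4407; mL+mR=760/1469 → advance +1; mR−mL=-2320/4407 → turn -1·90°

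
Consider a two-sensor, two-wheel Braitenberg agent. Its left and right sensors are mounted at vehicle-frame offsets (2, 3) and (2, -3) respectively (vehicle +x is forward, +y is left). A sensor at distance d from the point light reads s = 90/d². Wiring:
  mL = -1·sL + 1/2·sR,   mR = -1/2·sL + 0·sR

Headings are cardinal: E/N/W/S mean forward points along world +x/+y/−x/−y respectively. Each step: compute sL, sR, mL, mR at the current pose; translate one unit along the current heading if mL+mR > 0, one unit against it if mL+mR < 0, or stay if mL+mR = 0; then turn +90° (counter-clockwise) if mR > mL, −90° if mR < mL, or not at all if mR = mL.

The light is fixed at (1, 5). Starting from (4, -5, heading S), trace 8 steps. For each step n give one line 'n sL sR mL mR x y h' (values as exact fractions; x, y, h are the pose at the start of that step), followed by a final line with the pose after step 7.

0 1/2 5/8 -3/16 -1/4 4 -5 S
1 18/29 90/37 639/1073 -9/29 4 -4 W
2 9/5 45/37 -441/370 -9/10 3 -4 N
3 90/169 90/49 3195/8281 -45/169 3 -5 W
4 45/34 9/8 -207/272 -45/68 2 -5 N
5 90/197 18/13 603/2561 -45/197 2 -6 W
6 1 1 -1/2 -1/2 1 -6 N
7 90/109 90/109 -45/109 -45/109 1 -7 N
final 1 -8 N

n=0: pose=(4,-5,S); sL=1/2, sR=5/8; mL=-3/16, mR=-1/4; mL+mR=-7/16 → advance -1; mR−mL=-1/16 → turn -1·90°
n=1: pose=(4,-4,W); sL=18/29, sR=90/37; mL=639/1073, mR=-9/29; mL+mR=306/1073 → advance +1; mR−mL=-972/1073 → turn -1·90°
n=2: pose=(3,-4,N); sL=9/5, sR=45/37; mL=-441/370, mR=-9/10; mL+mR=-387/185 → advance -1; mR−mL=54/185 → turn +1·90°
n=3: pose=(3,-5,W); sL=90/169, sR=90/49; mL=3195/8281, mR=-45/169; mL+mR=990/8281 → advance +1; mR−mL=-5400/8281 → turn -1·90°
n=4: pose=(2,-5,N); sL=45/34, sR=9/8; mL=-207/272, mR=-45/68; mL+mR=-387/272 → advance -1; mR−mL=27/272 → turn +1·90°
n=5: pose=(2,-6,W); sL=90/197, sR=18/13; mL=603/2561, mR=-45/197; mL+mR=18/2561 → advance +1; mR−mL=-1188/2561 → turn -1·90°
n=6: pose=(1,-6,N); sL=1, sR=1; mL=-1/2, mR=-1/2; mL+mR=-1 → advance -1; mR−mL=0 → turn +0·90°
n=7: pose=(1,-7,N); sL=90/109, sR=90/109; mL=-45/109, mR=-45/109; mL+mR=-90/109 → advance -1; mR−mL=0 → turn +0·90°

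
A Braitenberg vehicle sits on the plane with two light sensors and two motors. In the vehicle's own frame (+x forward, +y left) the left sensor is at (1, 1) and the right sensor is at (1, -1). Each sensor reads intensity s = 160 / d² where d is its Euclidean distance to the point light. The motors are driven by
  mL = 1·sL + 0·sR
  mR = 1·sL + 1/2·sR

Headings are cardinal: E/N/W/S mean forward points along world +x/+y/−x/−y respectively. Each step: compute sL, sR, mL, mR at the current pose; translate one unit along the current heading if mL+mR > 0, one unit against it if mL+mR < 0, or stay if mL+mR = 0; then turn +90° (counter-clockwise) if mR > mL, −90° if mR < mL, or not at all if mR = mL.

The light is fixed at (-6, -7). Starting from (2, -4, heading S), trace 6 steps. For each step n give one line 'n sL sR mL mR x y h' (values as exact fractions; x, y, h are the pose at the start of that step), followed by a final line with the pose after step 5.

n=0: pose=(2,-4,S); sL=32/17, sR=160/53; mL=32/17, mR=3056/901; mL+mR=4752/901 → advance +1; mR−mL=80/53 → turn +1·90°
n=1: pose=(2,-5,E); sL=16/9, sR=80/41; mL=16/9, mR=1016/369; mL+mR=1672/369 → advance +1; mR−mL=40/41 → turn +1·90°
n=2: pose=(3,-5,N); sL=160/73, sR=160/109; mL=160/73, mR=23280/7957; mL+mR=40720/7957 → advance +1; mR−mL=80/109 → turn +1·90°
n=3: pose=(3,-4,W); sL=40/17, sR=2; mL=40/17, mR=57/17; mL+mR=97/17 → advance +1; mR−mL=1 → turn +1·90°
n=4: pose=(2,-4,S); sL=32/17, sR=160/53; mL=32/17, mR=3056/901; mL+mR=4752/901 → advance +1; mR−mL=80/53 → turn +1·90°
n=5: pose=(2,-5,E); sL=16/9, sR=80/41; mL=16/9, mR=1016/369; mL+mR=1672/369 → advance +1; mR−mL=40/41 → turn +1·90°

0 32/17 160/53 32/17 3056/901 2 -4 S
1 16/9 80/41 16/9 1016/369 2 -5 E
2 160/73 160/109 160/73 23280/7957 3 -5 N
3 40/17 2 40/17 57/17 3 -4 W
4 32/17 160/53 32/17 3056/901 2 -4 S
5 16/9 80/41 16/9 1016/369 2 -5 E
final 3 -5 N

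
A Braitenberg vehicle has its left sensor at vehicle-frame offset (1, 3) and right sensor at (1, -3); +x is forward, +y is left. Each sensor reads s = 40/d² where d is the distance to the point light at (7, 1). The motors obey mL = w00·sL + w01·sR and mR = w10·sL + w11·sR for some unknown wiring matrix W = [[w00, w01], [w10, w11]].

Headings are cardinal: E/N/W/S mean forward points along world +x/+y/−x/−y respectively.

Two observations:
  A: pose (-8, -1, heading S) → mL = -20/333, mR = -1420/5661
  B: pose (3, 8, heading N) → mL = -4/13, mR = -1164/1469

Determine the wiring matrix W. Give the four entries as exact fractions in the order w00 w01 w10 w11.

0 -1/2 -1/2 -1

obs A: pose=(-8,-1,S) → sL=40/153, sR=40/333, mL=-20/333, mR=-1420/5661
obs B: pose=(3,8,N) → sL=40/113, sR=8/13, mL=-4/13, mR=-1164/1469
sensor matrix S = [[40/153, 40/333], [40/113, 8/13]]; det S = 984320/8316009
solve [mL_A; mL_B] = S·[w00; w01] and [mR_A; mR_B] = S·[w10; w11]:
  w00 = 0, w01 = -1/2, w10 = -1/2, w11 = -1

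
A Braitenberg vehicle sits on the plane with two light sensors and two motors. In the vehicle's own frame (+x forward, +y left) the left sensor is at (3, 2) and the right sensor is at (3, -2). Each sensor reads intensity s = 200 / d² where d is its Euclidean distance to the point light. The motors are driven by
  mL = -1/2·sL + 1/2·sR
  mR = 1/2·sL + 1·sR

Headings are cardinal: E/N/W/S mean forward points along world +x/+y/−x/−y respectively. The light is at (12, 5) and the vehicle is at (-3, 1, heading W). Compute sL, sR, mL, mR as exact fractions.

5/9 25/41 10/369 655/738

left sensor world pos  = (-6, -1); dL² = 360
right sensor world pos = (-6, 3); dR² = 328
sL = 200/360 = 5/9
sR = 200/328 = 25/41
mL = -1/2·sL + 1/2·sR = 10/369
mR = 1/2·sL + 1·sR = 655/738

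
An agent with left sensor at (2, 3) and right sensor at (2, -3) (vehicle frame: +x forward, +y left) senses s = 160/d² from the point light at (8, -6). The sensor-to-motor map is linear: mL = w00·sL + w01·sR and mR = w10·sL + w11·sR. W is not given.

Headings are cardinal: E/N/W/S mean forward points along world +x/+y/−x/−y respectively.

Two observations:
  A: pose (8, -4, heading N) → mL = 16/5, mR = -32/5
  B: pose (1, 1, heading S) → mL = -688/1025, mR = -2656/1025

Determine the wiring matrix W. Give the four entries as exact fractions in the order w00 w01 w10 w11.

-1/2 1 -1/2 -1/2

obs A: pose=(8,-4,N) → sL=32/5, sR=32/5, mL=16/5, mR=-32/5
obs B: pose=(1,1,S) → sL=160/41, sR=32/25, mL=-688/1025, mR=-2656/1025
sensor matrix S = [[32/5, 32/5], [160/41, 32/25]]; det S = -86016/5125
solve [mL_A; mL_B] = S·[w00; w01] and [mR_A; mR_B] = S·[w10; w11]:
  w00 = -1/2, w01 = 1, w10 = -1/2, w11 = -1/2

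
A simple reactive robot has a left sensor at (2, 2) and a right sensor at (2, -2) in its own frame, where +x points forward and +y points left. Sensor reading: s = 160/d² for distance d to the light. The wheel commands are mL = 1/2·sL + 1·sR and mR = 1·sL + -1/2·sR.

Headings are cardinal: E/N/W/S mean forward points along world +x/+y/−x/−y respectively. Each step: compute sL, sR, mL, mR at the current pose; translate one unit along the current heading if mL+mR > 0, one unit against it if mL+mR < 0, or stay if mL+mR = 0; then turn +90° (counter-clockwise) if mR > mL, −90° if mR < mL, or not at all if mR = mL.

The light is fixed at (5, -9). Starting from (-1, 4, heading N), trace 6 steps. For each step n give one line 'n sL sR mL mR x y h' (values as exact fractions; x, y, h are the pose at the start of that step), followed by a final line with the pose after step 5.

n=0: pose=(-1,4,N); sL=160/289, sR=160/241; mL=65520/69649, mR=15440/69649; mL+mR=80960/69649 → advance +1; mR−mL=-50080/69649 → turn -1·90°
n=1: pose=(-1,5,E); sL=10/17, sR=1; mL=22/17, mR=3/34; mL+mR=47/34 → advance +1; mR−mL=-41/34 → turn -1·90°
n=2: pose=(0,5,S); sL=160/153, sR=160/193; mL=39920/29529, mR=18640/29529; mL+mR=19520/9843 → advance +1; mR−mL=-21280/29529 → turn -1·90°
n=3: pose=(0,4,W); sL=16/17, sR=80/137; mL=2456/2329, mR=1512/2329; mL+mR=3968/2329 → advance +1; mR−mL=-944/2329 → turn -1·90°
n=4: pose=(-1,4,N); sL=160/289, sR=160/241; mL=65520/69649, mR=15440/69649; mL+mR=80960/69649 → advance +1; mR−mL=-50080/69649 → turn -1·90°
n=5: pose=(-1,5,E); sL=10/17, sR=1; mL=22/17, mR=3/34; mL+mR=47/34 → advance +1; mR−mL=-41/34 → turn -1·90°

0 160/289 160/241 65520/69649 15440/69649 -1 4 N
1 10/17 1 22/17 3/34 -1 5 E
2 160/153 160/193 39920/29529 18640/29529 0 5 S
3 16/17 80/137 2456/2329 1512/2329 0 4 W
4 160/289 160/241 65520/69649 15440/69649 -1 4 N
5 10/17 1 22/17 3/34 -1 5 E
final 0 5 S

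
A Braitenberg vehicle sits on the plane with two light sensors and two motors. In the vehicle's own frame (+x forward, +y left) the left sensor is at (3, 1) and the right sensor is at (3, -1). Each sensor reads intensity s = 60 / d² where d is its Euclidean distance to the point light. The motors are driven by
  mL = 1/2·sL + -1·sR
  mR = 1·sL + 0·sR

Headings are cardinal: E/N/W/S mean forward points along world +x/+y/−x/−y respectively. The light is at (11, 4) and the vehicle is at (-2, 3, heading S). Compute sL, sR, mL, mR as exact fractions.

left sensor world pos  = (-1, 0); dL² = 160
right sensor world pos = (-3, 0); dR² = 212
sL = 60/160 = 3/8
sR = 60/212 = 15/53
mL = 1/2·sL + -1·sR = -81/848
mR = 1·sL + 0·sR = 3/8

3/8 15/53 -81/848 3/8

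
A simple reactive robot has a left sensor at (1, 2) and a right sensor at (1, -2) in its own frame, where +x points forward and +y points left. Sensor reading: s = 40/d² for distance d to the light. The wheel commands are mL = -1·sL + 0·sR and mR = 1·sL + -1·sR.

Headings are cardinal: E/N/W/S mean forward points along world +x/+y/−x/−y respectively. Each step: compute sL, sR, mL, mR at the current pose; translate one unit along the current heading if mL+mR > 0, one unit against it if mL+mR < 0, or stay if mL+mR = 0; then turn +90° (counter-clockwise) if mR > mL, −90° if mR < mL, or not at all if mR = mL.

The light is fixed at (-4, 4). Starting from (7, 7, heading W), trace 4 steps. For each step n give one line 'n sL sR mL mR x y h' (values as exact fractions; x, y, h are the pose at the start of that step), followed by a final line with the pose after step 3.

n=0: pose=(7,7,W); sL=40/101, sR=8/25; mL=-40/101, mR=192/2525; mL+mR=-8/25 → advance -1; mR−mL=1192/2525 → turn +1·90°
n=1: pose=(8,7,S); sL=1/5, sR=5/13; mL=-1/5, mR=-12/65; mL+mR=-5/13 → advance -1; mR−mL=1/65 → turn +1·90°
n=2: pose=(8,8,E); sL=8/41, sR=40/173; mL=-8/41, mR=-256/7093; mL+mR=-40/173 → advance -1; mR−mL=1128/7093 → turn +1·90°
n=3: pose=(7,8,N); sL=20/53, sR=20/97; mL=-20/53, mR=880/5141; mL+mR=-20/97 → advance -1; mR−mL=2820/5141 → turn +1·90°

0 40/101 8/25 -40/101 192/2525 7 7 W
1 1/5 5/13 -1/5 -12/65 8 7 S
2 8/41 40/173 -8/41 -256/7093 8 8 E
3 20/53 20/97 -20/53 880/5141 7 8 N
final 7 7 W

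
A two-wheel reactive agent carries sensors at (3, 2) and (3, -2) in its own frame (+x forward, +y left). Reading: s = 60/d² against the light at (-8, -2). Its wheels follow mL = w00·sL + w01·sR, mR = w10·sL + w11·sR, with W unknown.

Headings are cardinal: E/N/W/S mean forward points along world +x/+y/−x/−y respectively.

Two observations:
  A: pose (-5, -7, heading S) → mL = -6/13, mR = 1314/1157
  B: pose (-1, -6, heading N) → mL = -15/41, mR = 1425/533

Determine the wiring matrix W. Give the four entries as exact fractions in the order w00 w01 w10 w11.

0 -1/2 1 1/2

obs A: pose=(-5,-7,S) → sL=60/89, sR=12/13, mL=-6/13, mR=1314/1157
obs B: pose=(-1,-6,N) → sL=30/13, sR=30/41, mL=-15/41, mR=1425/533
sensor matrix S = [[60/89, 12/13], [30/13, 30/41]]; det S = -1009440/616681
solve [mL_A; mL_B] = S·[w00; w01] and [mR_A; mR_B] = S·[w10; w11]:
  w00 = 0, w01 = -1/2, w10 = 1, w11 = 1/2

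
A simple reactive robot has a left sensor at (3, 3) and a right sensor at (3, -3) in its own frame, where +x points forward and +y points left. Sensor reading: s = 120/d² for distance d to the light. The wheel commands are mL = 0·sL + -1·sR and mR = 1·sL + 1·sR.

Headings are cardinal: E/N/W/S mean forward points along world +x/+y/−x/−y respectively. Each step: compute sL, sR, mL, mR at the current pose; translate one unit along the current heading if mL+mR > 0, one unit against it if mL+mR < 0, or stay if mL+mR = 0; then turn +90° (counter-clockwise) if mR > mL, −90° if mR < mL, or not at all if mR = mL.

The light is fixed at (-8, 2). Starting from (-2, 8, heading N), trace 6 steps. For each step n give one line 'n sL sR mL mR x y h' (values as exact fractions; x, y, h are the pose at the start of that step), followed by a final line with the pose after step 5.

0 4/3 20/27 -20/27 56/27 -2 8 N
1 24/5 120/109 -120/109 3216/545 -2 9 W
2 3/2 6 -6 15/2 -3 9 S
3 24/29 120/73 -120/73 5232/2117 -3 8 E
4 4/3 20/27 -20/27 56/27 -2 8 N
5 24/5 120/109 -120/109 3216/545 -2 9 W
final -3 9 S

n=0: pose=(-2,8,N); sL=4/3, sR=20/27; mL=-20/27, mR=56/27; mL+mR=4/3 → advance +1; mR−mL=76/27 → turn +1·90°
n=1: pose=(-2,9,W); sL=24/5, sR=120/109; mL=-120/109, mR=3216/545; mL+mR=24/5 → advance +1; mR−mL=3816/545 → turn +1·90°
n=2: pose=(-3,9,S); sL=3/2, sR=6; mL=-6, mR=15/2; mL+mR=3/2 → advance +1; mR−mL=27/2 → turn +1·90°
n=3: pose=(-3,8,E); sL=24/29, sR=120/73; mL=-120/73, mR=5232/2117; mL+mR=24/29 → advance +1; mR−mL=8712/2117 → turn +1·90°
n=4: pose=(-2,8,N); sL=4/3, sR=20/27; mL=-20/27, mR=56/27; mL+mR=4/3 → advance +1; mR−mL=76/27 → turn +1·90°
n=5: pose=(-2,9,W); sL=24/5, sR=120/109; mL=-120/109, mR=3216/545; mL+mR=24/5 → advance +1; mR−mL=3816/545 → turn +1·90°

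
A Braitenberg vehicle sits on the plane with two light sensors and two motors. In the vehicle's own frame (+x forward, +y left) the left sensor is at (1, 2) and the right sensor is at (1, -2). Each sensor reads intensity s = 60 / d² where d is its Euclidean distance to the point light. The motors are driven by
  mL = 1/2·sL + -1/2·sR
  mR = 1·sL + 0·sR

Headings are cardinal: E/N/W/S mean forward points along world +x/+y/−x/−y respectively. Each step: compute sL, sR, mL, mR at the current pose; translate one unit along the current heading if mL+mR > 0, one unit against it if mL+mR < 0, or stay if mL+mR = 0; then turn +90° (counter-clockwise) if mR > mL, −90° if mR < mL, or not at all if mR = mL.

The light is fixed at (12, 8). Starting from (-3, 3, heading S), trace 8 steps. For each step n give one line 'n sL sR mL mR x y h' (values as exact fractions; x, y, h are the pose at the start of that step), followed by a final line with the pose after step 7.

0 12/41 12/65 144/2665 12/41 -3 3 S
1 15/53 3/13 18/689 15/53 -3 2 E
2 60/281 60/169 -3360/47489 60/281 -2 2 N
3 30/137 10/39 -100/5343 30/137 -2 3 W
4 12/41 12/65 144/2665 12/41 -3 3 S
5 15/53 3/13 18/689 15/53 -3 2 E
6 60/281 60/169 -3360/47489 60/281 -2 2 N
7 30/137 10/39 -100/5343 30/137 -2 3 W
final -3 3 S

n=0: pose=(-3,3,S); sL=12/41, sR=12/65; mL=144/2665, mR=12/41; mL+mR=924/2665 → advance +1; mR−mL=636/2665 → turn +1·90°
n=1: pose=(-3,2,E); sL=15/53, sR=3/13; mL=18/689, mR=15/53; mL+mR=213/689 → advance +1; mR−mL=177/689 → turn +1·90°
n=2: pose=(-2,2,N); sL=60/281, sR=60/169; mL=-3360/47489, mR=60/281; mL+mR=6780/47489 → advance +1; mR−mL=13500/47489 → turn +1·90°
n=3: pose=(-2,3,W); sL=30/137, sR=10/39; mL=-100/5343, mR=30/137; mL+mR=1070/5343 → advance +1; mR−mL=1270/5343 → turn +1·90°
n=4: pose=(-3,3,S); sL=12/41, sR=12/65; mL=144/2665, mR=12/41; mL+mR=924/2665 → advance +1; mR−mL=636/2665 → turn +1·90°
n=5: pose=(-3,2,E); sL=15/53, sR=3/13; mL=18/689, mR=15/53; mL+mR=213/689 → advance +1; mR−mL=177/689 → turn +1·90°
n=6: pose=(-2,2,N); sL=60/281, sR=60/169; mL=-3360/47489, mR=60/281; mL+mR=6780/47489 → advance +1; mR−mL=13500/47489 → turn +1·90°
n=7: pose=(-2,3,W); sL=30/137, sR=10/39; mL=-100/5343, mR=30/137; mL+mR=1070/5343 → advance +1; mR−mL=1270/5343 → turn +1·90°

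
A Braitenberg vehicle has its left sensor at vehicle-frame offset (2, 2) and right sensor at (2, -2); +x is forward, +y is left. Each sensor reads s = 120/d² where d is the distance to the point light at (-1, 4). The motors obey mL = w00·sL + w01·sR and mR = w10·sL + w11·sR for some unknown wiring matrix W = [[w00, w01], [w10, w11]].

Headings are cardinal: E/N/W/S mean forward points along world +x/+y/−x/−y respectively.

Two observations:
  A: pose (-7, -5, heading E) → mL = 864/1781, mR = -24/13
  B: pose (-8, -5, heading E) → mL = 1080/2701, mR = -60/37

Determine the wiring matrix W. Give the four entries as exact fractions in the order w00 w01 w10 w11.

1/2 -1/2 -1 0

obs A: pose=(-7,-5,E) → sL=24/13, sR=120/137, mL=864/1781, mR=-24/13
obs B: pose=(-8,-5,E) → sL=60/37, sR=60/73, mL=1080/2701, mR=-60/37
sensor matrix S = [[24/13, 120/137], [60/37, 60/73]]; det S = 466560/4810481
solve [mL_A; mL_B] = S·[w00; w01] and [mR_A; mR_B] = S·[w10; w11]:
  w00 = 1/2, w01 = -1/2, w10 = -1, w11 = 0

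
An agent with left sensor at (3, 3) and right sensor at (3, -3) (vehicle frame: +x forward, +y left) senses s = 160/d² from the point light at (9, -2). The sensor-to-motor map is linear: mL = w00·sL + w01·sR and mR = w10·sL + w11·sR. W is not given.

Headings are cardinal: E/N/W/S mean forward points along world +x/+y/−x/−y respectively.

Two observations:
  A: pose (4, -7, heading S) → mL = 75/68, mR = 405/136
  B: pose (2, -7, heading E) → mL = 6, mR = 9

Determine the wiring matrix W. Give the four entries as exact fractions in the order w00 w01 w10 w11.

obs A: pose=(4,-7,S) → sL=40/17, sR=5/4, mL=75/68, mR=405/136
obs B: pose=(2,-7,E) → sL=8, sR=2, mL=6, mR=9
sensor matrix S = [[40/17, 5/4], [8, 2]]; det S = -90/17
solve [mL_A; mL_B] = S·[w00; w01] and [mR_A; mR_B] = S·[w10; w11]:
  w00 = 1, w01 = -1, w10 = 1, w11 = 1/2

1 -1 1 1/2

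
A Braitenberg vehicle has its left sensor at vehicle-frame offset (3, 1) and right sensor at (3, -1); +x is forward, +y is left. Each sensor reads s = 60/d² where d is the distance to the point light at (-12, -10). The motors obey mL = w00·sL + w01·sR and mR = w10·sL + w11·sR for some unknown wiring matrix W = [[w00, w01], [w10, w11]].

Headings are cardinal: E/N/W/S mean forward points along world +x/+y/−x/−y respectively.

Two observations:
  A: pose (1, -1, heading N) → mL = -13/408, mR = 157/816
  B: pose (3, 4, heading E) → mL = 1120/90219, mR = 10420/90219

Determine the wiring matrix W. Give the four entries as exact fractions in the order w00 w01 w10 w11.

-1 1 1/2 1/2

obs A: pose=(1,-1,N) → sL=5/24, sR=3/17, mL=-13/408, mR=157/816
obs B: pose=(3,4,E) → sL=20/183, sR=60/493, mL=1120/90219, mR=10420/90219
sensor matrix S = [[5/24, 3/17], [20/183, 60/493]]; det S = 365/60146
solve [mL_A; mL_B] = S·[w00; w01] and [mR_A; mR_B] = S·[w10; w11]:
  w00 = -1, w01 = 1, w10 = 1/2, w11 = 1/2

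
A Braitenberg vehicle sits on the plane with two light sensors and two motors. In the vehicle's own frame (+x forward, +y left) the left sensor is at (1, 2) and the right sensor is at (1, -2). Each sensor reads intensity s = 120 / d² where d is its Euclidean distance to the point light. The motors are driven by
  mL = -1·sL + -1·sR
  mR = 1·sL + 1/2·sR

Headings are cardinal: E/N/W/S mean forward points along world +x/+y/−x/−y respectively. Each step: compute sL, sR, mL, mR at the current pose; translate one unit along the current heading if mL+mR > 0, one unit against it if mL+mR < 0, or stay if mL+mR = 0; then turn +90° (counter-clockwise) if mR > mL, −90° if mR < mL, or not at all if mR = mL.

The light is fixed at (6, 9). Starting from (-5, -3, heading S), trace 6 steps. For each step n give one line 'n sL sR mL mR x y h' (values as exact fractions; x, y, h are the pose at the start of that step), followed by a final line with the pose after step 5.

0 12/25 60/169 -3528/4225 2778/4225 -5 -3 S
1 120/181 120/269 -54000/48689 43140/48689 -5 -2 E
2 15/37 3/5 -186/185 261/370 -6 -2 N
3 24/73 120/269 -15216/19637 10836/19637 -6 -3 W
4 12/25 60/169 -3528/4225 2778/4225 -5 -3 S
5 120/181 120/269 -54000/48689 43140/48689 -5 -2 E
final -6 -2 N

n=0: pose=(-5,-3,S); sL=12/25, sR=60/169; mL=-3528/4225, mR=2778/4225; mL+mR=-30/169 → advance -1; mR−mL=6306/4225 → turn +1·90°
n=1: pose=(-5,-2,E); sL=120/181, sR=120/269; mL=-54000/48689, mR=43140/48689; mL+mR=-60/269 → advance -1; mR−mL=97140/48689 → turn +1·90°
n=2: pose=(-6,-2,N); sL=15/37, sR=3/5; mL=-186/185, mR=261/370; mL+mR=-3/10 → advance -1; mR−mL=633/370 → turn +1·90°
n=3: pose=(-6,-3,W); sL=24/73, sR=120/269; mL=-15216/19637, mR=10836/19637; mL+mR=-60/269 → advance -1; mR−mL=26052/19637 → turn +1·90°
n=4: pose=(-5,-3,S); sL=12/25, sR=60/169; mL=-3528/4225, mR=2778/4225; mL+mR=-30/169 → advance -1; mR−mL=6306/4225 → turn +1·90°
n=5: pose=(-5,-2,E); sL=120/181, sR=120/269; mL=-54000/48689, mR=43140/48689; mL+mR=-60/269 → advance -1; mR−mL=97140/48689 → turn +1·90°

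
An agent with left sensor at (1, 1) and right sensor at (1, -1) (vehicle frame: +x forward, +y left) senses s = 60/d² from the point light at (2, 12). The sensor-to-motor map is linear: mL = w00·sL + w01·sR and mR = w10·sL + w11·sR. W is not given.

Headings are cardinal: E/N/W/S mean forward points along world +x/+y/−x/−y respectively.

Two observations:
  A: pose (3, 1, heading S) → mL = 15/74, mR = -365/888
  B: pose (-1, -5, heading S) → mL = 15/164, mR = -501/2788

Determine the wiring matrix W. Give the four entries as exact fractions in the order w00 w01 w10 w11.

1/2 0 -1/2 -1/2

obs A: pose=(3,1,S) → sL=15/37, sR=5/12, mL=15/74, mR=-365/888
obs B: pose=(-1,-5,S) → sL=15/82, sR=3/17, mL=15/164, mR=-501/2788
sensor matrix S = [[15/37, 5/12], [15/82, 3/17]]; det S = -965/206312
solve [mL_A; mL_B] = S·[w00; w01] and [mR_A; mR_B] = S·[w10; w11]:
  w00 = 1/2, w01 = 0, w10 = -1/2, w11 = -1/2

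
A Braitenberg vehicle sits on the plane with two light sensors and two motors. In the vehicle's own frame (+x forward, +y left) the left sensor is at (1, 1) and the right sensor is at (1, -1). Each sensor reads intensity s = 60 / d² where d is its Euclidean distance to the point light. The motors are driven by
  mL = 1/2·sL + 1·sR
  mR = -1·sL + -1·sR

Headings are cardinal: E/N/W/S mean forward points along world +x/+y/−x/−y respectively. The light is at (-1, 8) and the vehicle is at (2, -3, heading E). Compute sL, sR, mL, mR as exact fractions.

15/29 3/8 147/232 -207/232

left sensor world pos  = (3, -2); dL² = 116
right sensor world pos = (3, -4); dR² = 160
sL = 60/116 = 15/29
sR = 60/160 = 3/8
mL = 1/2·sL + 1·sR = 147/232
mR = -1·sL + -1·sR = -207/232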